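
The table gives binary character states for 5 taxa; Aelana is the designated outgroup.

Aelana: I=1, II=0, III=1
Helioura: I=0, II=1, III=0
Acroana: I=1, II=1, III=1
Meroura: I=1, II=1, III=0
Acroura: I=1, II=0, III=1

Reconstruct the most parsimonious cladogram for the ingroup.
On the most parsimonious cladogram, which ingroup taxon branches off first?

Character polarity is set by the outgroup: the derived state is whichever differs from the outgroup's state, so for I, III the derived state is '0', and for the remaining characters it is '1'.
I: derived state '0' in Helioura only — an autapomorphy, so it tells us nothing about relationships among taxa.
II (derived state '1') is shared by Acroana, Helioura, and Meroura — a synapomorphy uniting that clade.
Only Helioura and Meroura show the derived state '0' for III, supporting them as a clade.
Most parsimonious ingroup topology: (((Helioura,Meroura),Acroana),Acroura).
Acroura is sister to the clade containing all other ingroup taxa, so it is the earliest-diverging (most basal) ingroup lineage.

Acroura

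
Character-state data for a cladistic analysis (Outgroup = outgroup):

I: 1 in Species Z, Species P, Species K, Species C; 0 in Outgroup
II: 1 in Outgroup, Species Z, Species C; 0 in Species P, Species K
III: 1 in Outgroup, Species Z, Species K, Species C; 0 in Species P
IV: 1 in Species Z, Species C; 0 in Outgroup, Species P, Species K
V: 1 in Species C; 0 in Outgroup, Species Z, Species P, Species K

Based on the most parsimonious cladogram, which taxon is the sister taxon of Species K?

Species P

Character polarity is set by the outgroup: the derived state is whichever differs from the outgroup's state, so for II, III the derived state is '0', and for the remaining characters it is '1'.
I (derived state '1') is shared by all ingroup taxa — unites the whole ingroup.
II: derived state '0' in Species K and Species P only — synapomorphy for {Species K, Species P}.
III (derived state '0') is unique to Species P (autapomorphy; uninformative for grouping).
Only Species C and Species Z show the derived state '1' for IV, supporting them as a clade.
V: derived state '1' in Species C only — an autapomorphy, so it tells us nothing about relationships among taxa.
Most parsimonious ingroup topology: ((Species Z,Species C),(Species P,Species K)).
Species K and Species P form a cherry on this tree, so they are sister taxa.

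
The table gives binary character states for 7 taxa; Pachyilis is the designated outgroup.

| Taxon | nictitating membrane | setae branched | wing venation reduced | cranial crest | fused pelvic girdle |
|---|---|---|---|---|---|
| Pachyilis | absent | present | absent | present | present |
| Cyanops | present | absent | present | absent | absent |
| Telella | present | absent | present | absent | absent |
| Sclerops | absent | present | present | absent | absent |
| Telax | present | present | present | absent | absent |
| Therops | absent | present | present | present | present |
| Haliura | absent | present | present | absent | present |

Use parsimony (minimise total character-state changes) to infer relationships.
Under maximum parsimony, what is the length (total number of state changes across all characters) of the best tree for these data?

Character polarity is set by the outgroup: the derived state is whichever differs from the outgroup's state, so for setae branched, cranial crest, fused pelvic girdle the derived state is 'absent', and for the remaining characters it is 'present'.
nictitating membrane: derived state 'present' in Cyanops, Telax, and Telella only — synapomorphy for {Cyanops, Telax, Telella}.
setae branched (derived state 'absent') is shared by Cyanops and Telella — a synapomorphy uniting that clade.
wing venation reduced (derived state 'present') is shared by all ingroup taxa — unites the whole ingroup.
cranial crest: derived state 'absent' in Cyanops, Haliura, Sclerops, Telax, and Telella only — synapomorphy for {Cyanops, Haliura, Sclerops, Telax, Telella}.
Only Cyanops, Sclerops, Telax, and Telella show the derived state 'absent' for fused pelvic girdle, supporting them as a clade.
Most parsimonious ingroup topology: (((Sclerops,((Telella,Cyanops),Telax)),Haliura),Therops).
Changes per character on this tree: nictitating membrane: 1; setae branched: 1; wing venation reduced: 1; cranial crest: 1; fused pelvic girdle: 1.
Total = 5.

5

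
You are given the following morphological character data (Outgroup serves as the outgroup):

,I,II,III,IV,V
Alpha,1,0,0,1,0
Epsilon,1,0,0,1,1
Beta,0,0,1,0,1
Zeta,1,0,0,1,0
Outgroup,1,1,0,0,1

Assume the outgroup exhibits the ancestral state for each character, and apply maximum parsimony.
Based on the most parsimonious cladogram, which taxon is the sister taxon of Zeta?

Alpha

Character polarity is set by the outgroup: the derived state is whichever differs from the outgroup's state, so for I, II, V the derived state is '0', and for the remaining characters it is '1'.
I (derived state '0') is unique to Beta (autapomorphy; uninformative for grouping).
All ingroup taxa share the derived state '0' for II; it defines the ingroup but does not resolve relationships within it.
III (derived state '1') is unique to Beta (autapomorphy; uninformative for grouping).
IV (derived state '1') is shared by Alpha, Epsilon, and Zeta — a synapomorphy uniting that clade.
V: derived state '0' in Alpha and Zeta only — synapomorphy for {Alpha, Zeta}.
Most parsimonious ingroup topology: ((Epsilon,(Zeta,Alpha)),Beta).
Zeta and Alpha form a cherry on this tree, so they are sister taxa.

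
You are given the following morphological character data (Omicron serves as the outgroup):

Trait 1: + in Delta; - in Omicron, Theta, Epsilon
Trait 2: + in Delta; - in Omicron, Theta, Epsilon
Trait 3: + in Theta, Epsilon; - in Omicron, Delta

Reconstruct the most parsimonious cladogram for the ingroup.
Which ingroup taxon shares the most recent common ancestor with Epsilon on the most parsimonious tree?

The outgroup has state '-' for every character, so '+' is the derived state throughout.
Trait 1 (derived state '+') is unique to Delta (autapomorphy; uninformative for grouping).
Trait 2: derived state '+' in Delta only — an autapomorphy, so it tells us nothing about relationships among taxa.
Only Epsilon and Theta show the derived state '+' for Trait 3, supporting them as a clade.
Most parsimonious ingroup topology: ((Theta,Epsilon),Delta).
Epsilon and Theta form a cherry on this tree, so they are sister taxa.

Theta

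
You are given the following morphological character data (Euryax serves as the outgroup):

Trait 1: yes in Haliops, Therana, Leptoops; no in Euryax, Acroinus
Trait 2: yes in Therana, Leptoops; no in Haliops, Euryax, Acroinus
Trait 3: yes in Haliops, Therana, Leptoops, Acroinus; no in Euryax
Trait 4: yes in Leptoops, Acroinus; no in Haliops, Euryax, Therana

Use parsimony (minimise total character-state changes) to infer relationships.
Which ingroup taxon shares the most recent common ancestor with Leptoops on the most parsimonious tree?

Therana

The outgroup has state 'no' for every character, so 'yes' is the derived state throughout.
Only Haliops, Leptoops, and Therana show the derived state 'yes' for Trait 1, supporting them as a clade.
Trait 2 (derived state 'yes') is shared by Leptoops and Therana — a synapomorphy uniting that clade.
Trait 3 (derived state 'yes') is shared by all ingroup taxa — unites the whole ingroup.
Trait 4 groups Acroinus and Leptoops, which is incompatible with the clades supported by the remaining characters; treating it as convergent (homoplasy) costs fewer steps than any alternative tree.
Most parsimonious ingroup topology: ((Haliops,(Therana,Leptoops)),Acroinus).
Leptoops and Therana form a cherry on this tree, so they are sister taxa.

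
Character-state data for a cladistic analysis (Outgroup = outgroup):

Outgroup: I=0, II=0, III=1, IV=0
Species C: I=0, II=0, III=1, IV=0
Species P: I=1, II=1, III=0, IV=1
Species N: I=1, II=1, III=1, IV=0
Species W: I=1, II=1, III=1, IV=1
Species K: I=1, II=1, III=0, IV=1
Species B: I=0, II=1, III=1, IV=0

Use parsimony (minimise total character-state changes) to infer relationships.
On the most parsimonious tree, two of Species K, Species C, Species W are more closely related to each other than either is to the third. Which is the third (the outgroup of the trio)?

Species C

Character polarity is set by the outgroup: the derived state is whichever differs from the outgroup's state, so for III the derived state is '0', and for the remaining characters it is '1'.
I: derived state '1' in Species K, Species N, Species P, and Species W only — synapomorphy for {Species K, Species N, Species P, Species W}.
II (derived state '1') is shared by Species B, Species K, Species N, Species P, and Species W — a synapomorphy uniting that clade.
III (derived state '0') is shared by Species K and Species P — a synapomorphy uniting that clade.
Only Species K, Species P, and Species W show the derived state '1' for IV, supporting them as a clade.
Most parsimonious ingroup topology: (Species C,((((Species P,Species K),Species W),Species N),Species B)).
Species K and Species W share a more recent common ancestor with each other than either does with Species C, so Species C is the least closely related of the three.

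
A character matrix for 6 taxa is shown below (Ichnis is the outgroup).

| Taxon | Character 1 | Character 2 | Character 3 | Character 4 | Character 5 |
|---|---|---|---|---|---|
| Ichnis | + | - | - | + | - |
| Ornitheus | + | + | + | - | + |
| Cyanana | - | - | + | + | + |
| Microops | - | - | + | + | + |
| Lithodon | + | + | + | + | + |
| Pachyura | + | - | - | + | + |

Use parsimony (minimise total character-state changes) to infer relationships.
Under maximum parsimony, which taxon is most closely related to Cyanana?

Character polarity is set by the outgroup: the derived state is whichever differs from the outgroup's state, so for Character 1, Character 4 the derived state is '-', and for the remaining characters it is '+'.
Character 1: derived state '-' in Cyanana and Microops only — synapomorphy for {Cyanana, Microops}.
Only Lithodon and Ornitheus show the derived state '+' for Character 2, supporting them as a clade.
Character 3: derived state '+' in Cyanana, Lithodon, Microops, and Ornitheus only — synapomorphy for {Cyanana, Lithodon, Microops, Ornitheus}.
Character 4 (derived state '-') is unique to Ornitheus (autapomorphy; uninformative for grouping).
Character 5 (derived state '+') is shared by all ingroup taxa — unites the whole ingroup.
Most parsimonious ingroup topology: (((Ornitheus,Lithodon),(Cyanana,Microops)),Pachyura).
Cyanana and Microops form a cherry on this tree, so they are sister taxa.

Microops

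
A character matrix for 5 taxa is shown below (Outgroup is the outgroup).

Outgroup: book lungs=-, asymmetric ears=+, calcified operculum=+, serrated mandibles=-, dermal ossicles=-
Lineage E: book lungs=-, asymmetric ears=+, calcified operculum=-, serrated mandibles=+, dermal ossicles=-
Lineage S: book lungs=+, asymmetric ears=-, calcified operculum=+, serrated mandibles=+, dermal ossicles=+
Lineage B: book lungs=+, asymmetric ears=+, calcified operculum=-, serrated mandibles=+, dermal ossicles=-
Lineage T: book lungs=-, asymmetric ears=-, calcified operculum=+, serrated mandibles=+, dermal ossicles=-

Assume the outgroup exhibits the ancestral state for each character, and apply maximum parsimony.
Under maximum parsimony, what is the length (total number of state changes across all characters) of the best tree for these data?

Character polarity is set by the outgroup: the derived state is whichever differs from the outgroup's state, so for asymmetric ears, calcified operculum the derived state is '-', and for the remaining characters it is '+'.
book lungs groups Lineage B and Lineage S, which is incompatible with the clades supported by the remaining characters; treating it as convergent (homoplasy) costs fewer steps than any alternative tree.
Only Lineage S and Lineage T show the derived state '-' for asymmetric ears, supporting them as a clade.
Only Lineage B and Lineage E show the derived state '-' for calcified operculum, supporting them as a clade.
serrated mandibles (derived state '+') is shared by all ingroup taxa — unites the whole ingroup.
dermal ossicles (derived state '+') is unique to Lineage S (autapomorphy; uninformative for grouping).
Most parsimonious ingroup topology: ((Lineage T,Lineage S),(Lineage E,Lineage B)).
Changes per character on this tree: book lungs: 2; asymmetric ears: 1; calcified operculum: 1; serrated mandibles: 1; dermal ossicles: 1.
Total = 6.

6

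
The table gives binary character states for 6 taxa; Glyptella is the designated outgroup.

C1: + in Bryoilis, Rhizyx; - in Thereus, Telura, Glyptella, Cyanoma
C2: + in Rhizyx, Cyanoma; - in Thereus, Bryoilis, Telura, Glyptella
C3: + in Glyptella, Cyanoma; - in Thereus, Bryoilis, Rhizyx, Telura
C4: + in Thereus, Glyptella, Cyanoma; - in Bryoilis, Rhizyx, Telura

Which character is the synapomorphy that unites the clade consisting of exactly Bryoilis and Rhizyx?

Character polarity is set by the outgroup: the derived state is whichever differs from the outgroup's state, so for C3, C4 the derived state is '-', and for the remaining characters it is '+'.
Only Bryoilis and Rhizyx show the derived state '+' for C1, supporting them as a clade.
C2 (state '+') occurs in Cyanoma and Rhizyx but conflicts with the nesting implied by the other characters — most parsimoniously interpreted as homoplasy.
Only Bryoilis, Rhizyx, Telura, and Thereus show the derived state '-' for C3, supporting them as a clade.
C4: derived state '-' in Bryoilis, Rhizyx, and Telura only — synapomorphy for {Bryoilis, Rhizyx, Telura}.
Most parsimonious ingroup topology: ((Thereus,(Telura,(Rhizyx,Bryoilis))),Cyanoma).
The clade {Bryoilis, Rhizyx} is supported by C1: its derived state '+' occurs in exactly those taxa and in no other taxon (including the outgroup).

C1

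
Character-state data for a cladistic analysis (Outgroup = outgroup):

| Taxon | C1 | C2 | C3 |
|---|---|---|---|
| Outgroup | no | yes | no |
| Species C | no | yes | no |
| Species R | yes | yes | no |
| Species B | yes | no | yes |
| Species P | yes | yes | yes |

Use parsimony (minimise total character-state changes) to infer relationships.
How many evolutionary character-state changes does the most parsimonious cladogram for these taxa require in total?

Character polarity is set by the outgroup: the derived state is whichever differs from the outgroup's state, so for C2 the derived state is 'no', and for the remaining characters it is 'yes'.
C1 (derived state 'yes') is shared by Species B, Species P, and Species R — a synapomorphy uniting that clade.
C2 (derived state 'no') is unique to Species B (autapomorphy; uninformative for grouping).
C3 (derived state 'yes') is shared by Species B and Species P — a synapomorphy uniting that clade.
Most parsimonious ingroup topology: (Species C,(Species R,(Species B,Species P))).
Changes per character on this tree: C1: 1; C2: 1; C3: 1.
Total = 3.

3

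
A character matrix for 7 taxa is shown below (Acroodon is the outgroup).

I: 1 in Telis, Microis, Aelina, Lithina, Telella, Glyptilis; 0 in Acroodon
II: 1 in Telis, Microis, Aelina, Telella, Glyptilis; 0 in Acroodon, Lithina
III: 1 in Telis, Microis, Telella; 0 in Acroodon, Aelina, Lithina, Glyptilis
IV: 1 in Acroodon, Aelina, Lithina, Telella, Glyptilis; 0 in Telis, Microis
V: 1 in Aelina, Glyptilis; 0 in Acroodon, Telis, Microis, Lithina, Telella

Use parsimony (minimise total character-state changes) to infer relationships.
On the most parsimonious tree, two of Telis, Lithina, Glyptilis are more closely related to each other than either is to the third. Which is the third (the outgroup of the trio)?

Character polarity is set by the outgroup: the derived state is whichever differs from the outgroup's state, so for IV the derived state is '0', and for the remaining characters it is '1'.
All ingroup taxa share the derived state '1' for I; it defines the ingroup but does not resolve relationships within it.
II (derived state '1') is shared by Aelina, Glyptilis, Microis, Telella, and Telis — a synapomorphy uniting that clade.
III (derived state '1') is shared by Microis, Telella, and Telis — a synapomorphy uniting that clade.
IV (derived state '0') is shared by Microis and Telis — a synapomorphy uniting that clade.
V (derived state '1') is shared by Aelina and Glyptilis — a synapomorphy uniting that clade.
Most parsimonious ingroup topology: ((((Telis,Microis),Telella),(Aelina,Glyptilis)),Lithina).
Glyptilis and Telis share a more recent common ancestor with each other than either does with Lithina, so Lithina is the least closely related of the three.

Lithina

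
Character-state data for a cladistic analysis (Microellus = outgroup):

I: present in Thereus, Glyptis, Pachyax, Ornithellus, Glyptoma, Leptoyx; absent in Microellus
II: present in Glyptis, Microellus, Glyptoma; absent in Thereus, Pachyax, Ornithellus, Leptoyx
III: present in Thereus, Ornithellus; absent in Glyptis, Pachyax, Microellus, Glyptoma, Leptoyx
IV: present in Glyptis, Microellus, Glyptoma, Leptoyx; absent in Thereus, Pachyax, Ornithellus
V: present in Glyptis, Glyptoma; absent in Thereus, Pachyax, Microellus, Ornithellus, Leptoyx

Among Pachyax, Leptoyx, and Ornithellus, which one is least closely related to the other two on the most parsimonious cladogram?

Leptoyx

Character polarity is set by the outgroup: the derived state is whichever differs from the outgroup's state, so for II, IV the derived state is 'absent', and for the remaining characters it is 'present'.
I (derived state 'present') is shared by all ingroup taxa — unites the whole ingroup.
II (derived state 'absent') is shared by Leptoyx, Ornithellus, Pachyax, and Thereus — a synapomorphy uniting that clade.
Only Ornithellus and Thereus show the derived state 'present' for III, supporting them as a clade.
Only Ornithellus, Pachyax, and Thereus show the derived state 'absent' for IV, supporting them as a clade.
V: derived state 'present' in Glyptis and Glyptoma only — synapomorphy for {Glyptis, Glyptoma}.
Most parsimonious ingroup topology: ((((Thereus,Ornithellus),Pachyax),Leptoyx),(Glyptoma,Glyptis)).
Pachyax and Ornithellus share a more recent common ancestor with each other than either does with Leptoyx, so Leptoyx is the least closely related of the three.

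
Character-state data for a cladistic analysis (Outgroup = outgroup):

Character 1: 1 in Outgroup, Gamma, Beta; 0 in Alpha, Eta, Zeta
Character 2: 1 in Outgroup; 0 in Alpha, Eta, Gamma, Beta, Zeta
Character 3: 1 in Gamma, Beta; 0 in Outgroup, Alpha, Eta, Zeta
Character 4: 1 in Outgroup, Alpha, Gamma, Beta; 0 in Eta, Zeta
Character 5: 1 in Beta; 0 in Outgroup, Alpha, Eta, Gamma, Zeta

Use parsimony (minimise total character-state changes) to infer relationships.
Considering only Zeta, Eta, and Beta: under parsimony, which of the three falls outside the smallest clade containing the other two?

Character polarity is set by the outgroup: the derived state is whichever differs from the outgroup's state, so for Character 1, Character 2, Character 4 the derived state is '0', and for the remaining characters it is '1'.
Character 1 (derived state '0') is shared by Alpha, Eta, and Zeta — a synapomorphy uniting that clade.
Character 2 (derived state '0') is shared by all ingroup taxa — unites the whole ingroup.
Only Beta and Gamma show the derived state '1' for Character 3, supporting them as a clade.
Character 4: derived state '0' in Eta and Zeta only — synapomorphy for {Eta, Zeta}.
Character 5: derived state '1' in Beta only — an autapomorphy, so it tells us nothing about relationships among taxa.
Most parsimonious ingroup topology: ((Alpha,(Eta,Zeta)),(Gamma,Beta)).
Zeta and Eta share a more recent common ancestor with each other than either does with Beta, so Beta is the least closely related of the three.

Beta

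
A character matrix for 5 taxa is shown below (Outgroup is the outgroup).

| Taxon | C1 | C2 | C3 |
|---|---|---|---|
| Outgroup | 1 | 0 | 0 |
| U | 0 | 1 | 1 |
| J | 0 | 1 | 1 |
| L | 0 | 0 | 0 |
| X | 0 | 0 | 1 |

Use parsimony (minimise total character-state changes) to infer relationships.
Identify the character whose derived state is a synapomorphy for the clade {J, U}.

C2

Character polarity is set by the outgroup: the derived state is whichever differs from the outgroup's state, so for C1 the derived state is '0', and for the remaining characters it is '1'.
C1 (derived state '0') is shared by all ingroup taxa — unites the whole ingroup.
C2: derived state '1' in J and U only — synapomorphy for {J, U}.
C3 (derived state '1') is shared by J, U, and X — a synapomorphy uniting that clade.
Most parsimonious ingroup topology: (((J,U),X),L).
The clade {J, U} is supported by C2: its derived state '1' occurs in exactly those taxa and in no other taxon (including the outgroup).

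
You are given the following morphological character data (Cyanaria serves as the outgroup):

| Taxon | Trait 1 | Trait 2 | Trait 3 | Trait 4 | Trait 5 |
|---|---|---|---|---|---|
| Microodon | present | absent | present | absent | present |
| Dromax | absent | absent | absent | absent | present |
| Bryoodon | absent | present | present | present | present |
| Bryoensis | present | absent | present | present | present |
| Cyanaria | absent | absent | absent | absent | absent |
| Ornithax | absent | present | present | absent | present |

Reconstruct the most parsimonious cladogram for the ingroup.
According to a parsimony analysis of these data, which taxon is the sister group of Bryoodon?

Ornithax

The outgroup has state 'absent' for every character, so 'present' is the derived state throughout.
Trait 1 (derived state 'present') is shared by Bryoensis and Microodon — a synapomorphy uniting that clade.
Only Bryoodon and Ornithax show the derived state 'present' for Trait 2, supporting them as a clade.
Trait 3 (derived state 'present') is shared by Bryoensis, Bryoodon, Microodon, and Ornithax — a synapomorphy uniting that clade.
Trait 4 groups Bryoensis and Bryoodon, which is incompatible with the clades supported by the remaining characters; treating it as convergent (homoplasy) costs fewer steps than any alternative tree.
Trait 5 (derived state 'present') is shared by all ingroup taxa — unites the whole ingroup.
Most parsimonious ingroup topology: (((Ornithax,Bryoodon),(Bryoensis,Microodon)),Dromax).
Bryoodon and Ornithax form a cherry on this tree, so they are sister taxa.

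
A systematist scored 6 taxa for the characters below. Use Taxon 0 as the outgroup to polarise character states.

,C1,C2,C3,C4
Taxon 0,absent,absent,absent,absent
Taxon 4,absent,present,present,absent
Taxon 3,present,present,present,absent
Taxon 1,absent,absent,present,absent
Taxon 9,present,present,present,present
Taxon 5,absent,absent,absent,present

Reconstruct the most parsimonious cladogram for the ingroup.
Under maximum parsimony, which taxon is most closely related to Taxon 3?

Taxon 9

The outgroup has state 'absent' for every character, so 'present' is the derived state throughout.
C1 (derived state 'present') is shared by Taxon 3 and Taxon 9 — a synapomorphy uniting that clade.
C2: derived state 'present' in Taxon 3, Taxon 4, and Taxon 9 only — synapomorphy for {Taxon 3, Taxon 4, Taxon 9}.
C3 (derived state 'present') is shared by Taxon 1, Taxon 3, Taxon 4, and Taxon 9 — a synapomorphy uniting that clade.
C4 (state 'present') occurs in Taxon 5 and Taxon 9 but conflicts with the nesting implied by the other characters — most parsimoniously interpreted as homoplasy.
Most parsimonious ingroup topology: (((Taxon 4,(Taxon 3,Taxon 9)),Taxon 1),Taxon 5).
Taxon 3 and Taxon 9 form a cherry on this tree, so they are sister taxa.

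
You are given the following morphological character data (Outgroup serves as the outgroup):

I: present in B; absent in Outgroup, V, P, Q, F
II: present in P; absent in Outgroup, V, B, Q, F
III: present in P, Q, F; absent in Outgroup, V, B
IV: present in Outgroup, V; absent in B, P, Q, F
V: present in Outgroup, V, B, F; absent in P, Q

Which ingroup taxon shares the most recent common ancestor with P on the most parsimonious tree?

Q

Character polarity is set by the outgroup: the derived state is whichever differs from the outgroup's state, so for IV, V the derived state is 'absent', and for the remaining characters it is 'present'.
I: derived state 'present' in B only — an autapomorphy, so it tells us nothing about relationships among taxa.
II: derived state 'present' in P only — an autapomorphy, so it tells us nothing about relationships among taxa.
Only F, P, and Q show the derived state 'present' for III, supporting them as a clade.
Only B, F, P, and Q show the derived state 'absent' for IV, supporting them as a clade.
Only P and Q show the derived state 'absent' for V, supporting them as a clade.
Most parsimonious ingroup topology: (V,(B,((P,Q),F))).
P and Q form a cherry on this tree, so they are sister taxa.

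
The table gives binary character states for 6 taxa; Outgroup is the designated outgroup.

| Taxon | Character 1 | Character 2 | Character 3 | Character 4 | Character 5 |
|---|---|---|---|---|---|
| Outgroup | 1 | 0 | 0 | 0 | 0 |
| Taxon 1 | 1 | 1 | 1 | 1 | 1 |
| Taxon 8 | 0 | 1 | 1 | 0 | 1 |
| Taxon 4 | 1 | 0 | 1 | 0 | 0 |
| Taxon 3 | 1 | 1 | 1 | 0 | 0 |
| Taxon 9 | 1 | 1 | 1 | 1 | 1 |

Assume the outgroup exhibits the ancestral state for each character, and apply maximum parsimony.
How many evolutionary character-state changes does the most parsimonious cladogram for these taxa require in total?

5

Character polarity is set by the outgroup: the derived state is whichever differs from the outgroup's state, so for Character 1 the derived state is '0', and for the remaining characters it is '1'.
Character 1: derived state '0' in Taxon 8 only — an autapomorphy, so it tells us nothing about relationships among taxa.
Character 2 (derived state '1') is shared by Taxon 1, Taxon 3, Taxon 8, and Taxon 9 — a synapomorphy uniting that clade.
Character 3 (derived state '1') is shared by all ingroup taxa — unites the whole ingroup.
Only Taxon 1 and Taxon 9 show the derived state '1' for Character 4, supporting them as a clade.
Character 5 (derived state '1') is shared by Taxon 1, Taxon 8, and Taxon 9 — a synapomorphy uniting that clade.
Most parsimonious ingroup topology: ((((Taxon 1,Taxon 9),Taxon 8),Taxon 3),Taxon 4).
Changes per character on this tree: Character 1: 1; Character 2: 1; Character 3: 1; Character 4: 1; Character 5: 1.
Total = 5.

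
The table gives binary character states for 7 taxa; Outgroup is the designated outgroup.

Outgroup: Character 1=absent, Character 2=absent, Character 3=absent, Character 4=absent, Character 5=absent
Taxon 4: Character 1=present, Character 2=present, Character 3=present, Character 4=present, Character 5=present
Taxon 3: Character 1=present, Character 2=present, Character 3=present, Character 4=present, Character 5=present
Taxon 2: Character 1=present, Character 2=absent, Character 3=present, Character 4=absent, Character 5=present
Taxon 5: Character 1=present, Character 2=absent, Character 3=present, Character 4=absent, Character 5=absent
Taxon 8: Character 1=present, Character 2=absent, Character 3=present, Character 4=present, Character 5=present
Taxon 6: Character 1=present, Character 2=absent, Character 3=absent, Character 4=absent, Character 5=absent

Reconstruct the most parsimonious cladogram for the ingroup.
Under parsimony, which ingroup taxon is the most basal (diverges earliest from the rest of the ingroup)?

The outgroup has state 'absent' for every character, so 'present' is the derived state throughout.
All ingroup taxa share the derived state 'present' for Character 1; it defines the ingroup but does not resolve relationships within it.
Character 2 (derived state 'present') is shared by Taxon 3 and Taxon 4 — a synapomorphy uniting that clade.
Character 3 (derived state 'present') is shared by Taxon 2, Taxon 3, Taxon 4, Taxon 5, and Taxon 8 — a synapomorphy uniting that clade.
Character 4: derived state 'present' in Taxon 3, Taxon 4, and Taxon 8 only — synapomorphy for {Taxon 3, Taxon 4, Taxon 8}.
Character 5 (derived state 'present') is shared by Taxon 2, Taxon 3, Taxon 4, and Taxon 8 — a synapomorphy uniting that clade.
Most parsimonious ingroup topology: (((((Taxon 4,Taxon 3),Taxon 8),Taxon 2),Taxon 5),Taxon 6).
Taxon 6 is sister to the clade containing all other ingroup taxa, so it is the earliest-diverging (most basal) ingroup lineage.

Taxon 6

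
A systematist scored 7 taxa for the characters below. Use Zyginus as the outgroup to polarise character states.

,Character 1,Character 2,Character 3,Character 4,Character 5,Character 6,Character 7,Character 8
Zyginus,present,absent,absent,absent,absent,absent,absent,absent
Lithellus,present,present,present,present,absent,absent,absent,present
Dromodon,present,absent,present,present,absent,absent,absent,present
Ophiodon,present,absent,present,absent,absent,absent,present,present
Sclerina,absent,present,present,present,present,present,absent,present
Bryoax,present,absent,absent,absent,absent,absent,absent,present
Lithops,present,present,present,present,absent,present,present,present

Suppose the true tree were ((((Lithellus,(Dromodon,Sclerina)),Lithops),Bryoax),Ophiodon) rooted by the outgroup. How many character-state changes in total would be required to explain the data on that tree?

Map each character onto ((((Lithellus,(Dromodon,Sclerina)),Lithops),Bryoax),Ophiodon) (rooted by Zyginus) and count the minimum state changes it requires (Fitch parsimony):
Character 1: 1; Character 2: 2; Character 3: 2; Character 4: 1; Character 5: 1; Character 6: 2; Character 7: 2; Character 8: 1.
Total tree length = 12.

12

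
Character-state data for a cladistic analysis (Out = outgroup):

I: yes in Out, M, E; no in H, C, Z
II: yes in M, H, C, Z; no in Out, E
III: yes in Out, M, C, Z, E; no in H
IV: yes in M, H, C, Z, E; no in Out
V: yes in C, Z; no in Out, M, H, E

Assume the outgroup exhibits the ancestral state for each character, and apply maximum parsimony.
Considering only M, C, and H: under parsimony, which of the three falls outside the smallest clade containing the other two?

M

Character polarity is set by the outgroup: the derived state is whichever differs from the outgroup's state, so for I, III the derived state is 'no', and for the remaining characters it is 'yes'.
Only C, H, and Z show the derived state 'no' for I, supporting them as a clade.
II: derived state 'yes' in C, H, M, and Z only — synapomorphy for {C, H, M, Z}.
III: derived state 'no' in H only — an autapomorphy, so it tells us nothing about relationships among taxa.
IV (derived state 'yes') is shared by all ingroup taxa — unites the whole ingroup.
Only C and Z show the derived state 'yes' for V, supporting them as a clade.
Most parsimonious ingroup topology: ((M,(H,(C,Z))),E).
C and H share a more recent common ancestor with each other than either does with M, so M is the least closely related of the three.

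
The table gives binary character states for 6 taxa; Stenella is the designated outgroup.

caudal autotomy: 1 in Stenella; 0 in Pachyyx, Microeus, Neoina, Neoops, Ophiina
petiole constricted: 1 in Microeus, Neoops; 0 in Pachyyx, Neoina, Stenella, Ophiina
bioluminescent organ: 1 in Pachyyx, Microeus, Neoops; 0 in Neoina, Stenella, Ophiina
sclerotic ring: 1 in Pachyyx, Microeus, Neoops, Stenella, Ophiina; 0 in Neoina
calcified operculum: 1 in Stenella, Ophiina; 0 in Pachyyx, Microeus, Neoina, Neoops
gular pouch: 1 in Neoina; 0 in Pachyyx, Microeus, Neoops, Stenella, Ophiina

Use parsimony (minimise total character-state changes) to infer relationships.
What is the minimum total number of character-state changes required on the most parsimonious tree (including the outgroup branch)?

6

Character polarity is set by the outgroup: the derived state is whichever differs from the outgroup's state, so for caudal autotomy, sclerotic ring, calcified operculum the derived state is '0', and for the remaining characters it is '1'.
caudal autotomy (derived state '0') is shared by all ingroup taxa — unites the whole ingroup.
petiole constricted: derived state '1' in Microeus and Neoops only — synapomorphy for {Microeus, Neoops}.
bioluminescent organ: derived state '1' in Microeus, Neoops, and Pachyyx only — synapomorphy for {Microeus, Neoops, Pachyyx}.
sclerotic ring (derived state '0') is unique to Neoina (autapomorphy; uninformative for grouping).
calcified operculum (derived state '0') is shared by Microeus, Neoina, Neoops, and Pachyyx — a synapomorphy uniting that clade.
gular pouch: derived state '1' in Neoina only — an autapomorphy, so it tells us nothing about relationships among taxa.
Most parsimonious ingroup topology: (((Pachyyx,(Neoops,Microeus)),Neoina),Ophiina).
Changes per character on this tree: caudal autotomy: 1; petiole constricted: 1; bioluminescent organ: 1; sclerotic ring: 1; calcified operculum: 1; gular pouch: 1.
Total = 6.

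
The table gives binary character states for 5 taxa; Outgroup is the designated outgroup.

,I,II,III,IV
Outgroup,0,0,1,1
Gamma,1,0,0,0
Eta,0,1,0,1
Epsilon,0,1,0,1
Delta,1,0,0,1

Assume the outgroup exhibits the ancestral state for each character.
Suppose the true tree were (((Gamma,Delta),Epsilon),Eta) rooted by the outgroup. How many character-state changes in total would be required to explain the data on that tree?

Map each character onto (((Gamma,Delta),Epsilon),Eta) (rooted by Outgroup) and count the minimum state changes it requires (Fitch parsimony):
I: 1; II: 2; III: 1; IV: 1.
Total tree length = 5.

5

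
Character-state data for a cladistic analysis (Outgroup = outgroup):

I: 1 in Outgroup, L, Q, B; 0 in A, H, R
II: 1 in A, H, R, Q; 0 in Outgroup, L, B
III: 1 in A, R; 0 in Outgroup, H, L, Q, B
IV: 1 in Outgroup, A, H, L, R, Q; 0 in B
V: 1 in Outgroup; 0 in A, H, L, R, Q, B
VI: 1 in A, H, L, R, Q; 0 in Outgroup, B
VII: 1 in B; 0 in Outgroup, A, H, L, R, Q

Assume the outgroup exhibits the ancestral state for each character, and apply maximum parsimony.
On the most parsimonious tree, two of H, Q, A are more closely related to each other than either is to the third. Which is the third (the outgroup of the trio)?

Q

Character polarity is set by the outgroup: the derived state is whichever differs from the outgroup's state, so for I, IV, V the derived state is '0', and for the remaining characters it is '1'.
I (derived state '0') is shared by A, H, and R — a synapomorphy uniting that clade.
II (derived state '1') is shared by A, H, Q, and R — a synapomorphy uniting that clade.
Only A and R show the derived state '1' for III, supporting them as a clade.
IV (derived state '0') is unique to B (autapomorphy; uninformative for grouping).
All ingroup taxa share the derived state '0' for V; it defines the ingroup but does not resolve relationships within it.
Only A, H, L, Q, and R show the derived state '1' for VI, supporting them as a clade.
VII (derived state '1') is unique to B (autapomorphy; uninformative for grouping).
Most parsimonious ingroup topology: (((((A,R),H),Q),L),B).
H and A share a more recent common ancestor with each other than either does with Q, so Q is the least closely related of the three.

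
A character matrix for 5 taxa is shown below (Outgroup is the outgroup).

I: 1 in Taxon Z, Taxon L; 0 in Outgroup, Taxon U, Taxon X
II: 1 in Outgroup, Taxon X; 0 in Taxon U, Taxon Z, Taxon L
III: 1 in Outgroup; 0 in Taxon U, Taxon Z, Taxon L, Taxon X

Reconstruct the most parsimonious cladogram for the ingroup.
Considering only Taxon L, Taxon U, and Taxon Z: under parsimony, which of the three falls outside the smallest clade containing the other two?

Character polarity is set by the outgroup: the derived state is whichever differs from the outgroup's state, so for II, III the derived state is '0', and for the remaining characters it is '1'.
I (derived state '1') is shared by Taxon L and Taxon Z — a synapomorphy uniting that clade.
II: derived state '0' in Taxon L, Taxon U, and Taxon Z only — synapomorphy for {Taxon L, Taxon U, Taxon Z}.
III (derived state '0') is shared by all ingroup taxa — unites the whole ingroup.
Most parsimonious ingroup topology: ((Taxon U,(Taxon Z,Taxon L)),Taxon X).
Taxon Z and Taxon L share a more recent common ancestor with each other than either does with Taxon U, so Taxon U is the least closely related of the three.

Taxon U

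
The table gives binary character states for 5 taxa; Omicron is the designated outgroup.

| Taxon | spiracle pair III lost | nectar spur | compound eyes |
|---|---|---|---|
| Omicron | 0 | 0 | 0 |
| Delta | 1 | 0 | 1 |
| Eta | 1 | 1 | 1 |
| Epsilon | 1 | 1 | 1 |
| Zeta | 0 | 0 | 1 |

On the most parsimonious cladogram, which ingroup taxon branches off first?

Zeta

The outgroup has state '0' for every character, so '1' is the derived state throughout.
spiracle pair III lost: derived state '1' in Delta, Epsilon, and Eta only — synapomorphy for {Delta, Epsilon, Eta}.
nectar spur: derived state '1' in Epsilon and Eta only — synapomorphy for {Epsilon, Eta}.
compound eyes (derived state '1') is shared by all ingroup taxa — unites the whole ingroup.
Most parsimonious ingroup topology: ((Delta,(Eta,Epsilon)),Zeta).
Zeta is sister to the clade containing all other ingroup taxa, so it is the earliest-diverging (most basal) ingroup lineage.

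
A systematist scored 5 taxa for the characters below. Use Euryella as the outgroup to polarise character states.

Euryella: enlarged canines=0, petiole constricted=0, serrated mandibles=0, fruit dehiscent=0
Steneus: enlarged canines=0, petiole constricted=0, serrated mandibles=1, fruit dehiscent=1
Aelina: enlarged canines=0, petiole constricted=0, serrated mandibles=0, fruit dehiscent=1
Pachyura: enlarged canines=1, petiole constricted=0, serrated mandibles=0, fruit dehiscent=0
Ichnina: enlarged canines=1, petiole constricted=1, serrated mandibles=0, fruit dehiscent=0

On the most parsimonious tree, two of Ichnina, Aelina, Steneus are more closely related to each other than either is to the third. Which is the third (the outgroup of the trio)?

Ichnina

The outgroup has state '0' for every character, so '1' is the derived state throughout.
enlarged canines (derived state '1') is shared by Ichnina and Pachyura — a synapomorphy uniting that clade.
petiole constricted: derived state '1' in Ichnina only — an autapomorphy, so it tells us nothing about relationships among taxa.
serrated mandibles: derived state '1' in Steneus only — an autapomorphy, so it tells us nothing about relationships among taxa.
fruit dehiscent: derived state '1' in Aelina and Steneus only — synapomorphy for {Aelina, Steneus}.
Most parsimonious ingroup topology: ((Steneus,Aelina),(Pachyura,Ichnina)).
Steneus and Aelina share a more recent common ancestor with each other than either does with Ichnina, so Ichnina is the least closely related of the three.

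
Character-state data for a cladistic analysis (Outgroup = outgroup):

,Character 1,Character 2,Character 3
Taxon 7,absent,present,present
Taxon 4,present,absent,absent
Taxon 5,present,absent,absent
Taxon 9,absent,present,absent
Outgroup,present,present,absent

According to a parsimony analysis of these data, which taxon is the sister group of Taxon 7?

Character polarity is set by the outgroup: the derived state is whichever differs from the outgroup's state, so for Character 1, Character 2 the derived state is 'absent', and for the remaining characters it is 'present'.
Only Taxon 7 and Taxon 9 show the derived state 'absent' for Character 1, supporting them as a clade.
Character 2 (derived state 'absent') is shared by Taxon 4 and Taxon 5 — a synapomorphy uniting that clade.
Character 3 (derived state 'present') is unique to Taxon 7 (autapomorphy; uninformative for grouping).
Most parsimonious ingroup topology: ((Taxon 5,Taxon 4),(Taxon 9,Taxon 7)).
Taxon 7 and Taxon 9 form a cherry on this tree, so they are sister taxa.

Taxon 9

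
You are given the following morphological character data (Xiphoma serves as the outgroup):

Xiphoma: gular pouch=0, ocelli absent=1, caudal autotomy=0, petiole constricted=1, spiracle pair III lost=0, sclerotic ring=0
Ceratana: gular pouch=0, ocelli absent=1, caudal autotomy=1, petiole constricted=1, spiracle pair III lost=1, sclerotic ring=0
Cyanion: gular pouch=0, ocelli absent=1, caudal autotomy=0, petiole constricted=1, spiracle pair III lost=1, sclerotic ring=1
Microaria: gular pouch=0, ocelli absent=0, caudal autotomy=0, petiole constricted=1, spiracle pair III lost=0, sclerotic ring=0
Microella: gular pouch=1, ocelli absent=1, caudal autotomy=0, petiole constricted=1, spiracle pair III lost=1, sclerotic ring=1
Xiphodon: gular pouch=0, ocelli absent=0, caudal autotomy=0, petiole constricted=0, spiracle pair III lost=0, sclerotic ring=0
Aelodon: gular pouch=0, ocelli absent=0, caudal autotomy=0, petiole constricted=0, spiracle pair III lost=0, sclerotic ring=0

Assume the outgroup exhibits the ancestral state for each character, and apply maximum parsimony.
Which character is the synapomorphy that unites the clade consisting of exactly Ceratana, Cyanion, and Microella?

spiracle pair III lost

Character polarity is set by the outgroup: the derived state is whichever differs from the outgroup's state, so for ocelli absent, petiole constricted the derived state is '0', and for the remaining characters it is '1'.
gular pouch: derived state '1' in Microella only — an autapomorphy, so it tells us nothing about relationships among taxa.
ocelli absent (derived state '0') is shared by Aelodon, Microaria, and Xiphodon — a synapomorphy uniting that clade.
caudal autotomy: derived state '1' in Ceratana only — an autapomorphy, so it tells us nothing about relationships among taxa.
petiole constricted: derived state '0' in Aelodon and Xiphodon only — synapomorphy for {Aelodon, Xiphodon}.
spiracle pair III lost (derived state '1') is shared by Ceratana, Cyanion, and Microella — a synapomorphy uniting that clade.
sclerotic ring: derived state '1' in Cyanion and Microella only — synapomorphy for {Cyanion, Microella}.
Most parsimonious ingroup topology: ((Ceratana,(Cyanion,Microella)),(Microaria,(Xiphodon,Aelodon))).
The clade {Ceratana, Cyanion, Microella} is supported by spiracle pair III lost: its derived state '1' occurs in exactly those taxa and in no other taxon (including the outgroup).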